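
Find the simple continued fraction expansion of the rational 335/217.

[1; 1, 1, 5, 4, 1, 3]

Run the Euclidean algorithm on 335 and 217; the successive quotients are the partial quotients a_0, a_1, ... (each step inverts the fractional part left over by the previous one):
  335 = 1*217 + 118, so a_0 = 1.
  217 = 1*118 + 99, so a_1 = 1.
  118 = 1*99 + 19, so a_2 = 1.
  99 = 5*19 + 4, so a_3 = 5.
  19 = 4*4 + 3, so a_4 = 4.
  4 = 1*3 + 1, so a_5 = 1.
  3 = 3*1 + 0, so a_6 = 3.
The remainder reaches 0 after 7 divisions, so the expansion has 7 partial quotients, read off in order.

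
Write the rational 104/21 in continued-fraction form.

[4; 1, 20]

Run the Euclidean algorithm on 104 and 21; the successive quotients are the partial quotients a_0, a_1, ... (each step inverts the fractional part left over by the previous one):
  104 = 4*21 + 20, so a_0 = 4.
  21 = 1*20 + 1, so a_1 = 1.
  20 = 20*1 + 0, so a_2 = 20.
The remainder reaches 0 after 3 divisions, so the expansion has 3 partial quotients, read off in order.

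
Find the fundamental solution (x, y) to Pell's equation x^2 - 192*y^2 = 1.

(x, y) = (97, 7)

First expand sqrt(192) as a continued fraction. With x_i = (sqrt(192) + m_i)/d_i and (m_0, d_0) = (0, 1): a_0 = floor(sqrt(192)) = 13, since 13^2 = 169 <= 192 < 196 = 14^2.
Iterate m_{i+1} = d_i*a_i - m_i, d_{i+1} = (192 - m_{i+1}^2)/d_i, a_{i+1} = floor((a_0 + m_{i+1})/d_{i+1}):
  m_1 = 1*13 - 0 = 13, d_1 = (192 - 13^2)/1 = 23/1 = 23, a_1 = floor((13 + 13)/23) = 1.
  m_2 = 23*1 - 13 = 10, d_2 = (192 - 10^2)/23 = 92/23 = 4, a_2 = floor((13 + 10)/4) = 5.
  m_3 = 4*5 - 10 = 10, d_3 = (192 - 10^2)/4 = 92/4 = 23, a_3 = floor((13 + 10)/23) = 1.
  m_4 = 23*1 - 10 = 13, d_4 = (192 - 13^2)/23 = 23/23 = 1, a_4 = floor((13 + 13)/1) = 26.
  m_5 = 1*26 - 13 = 13, d_5 = (192 - 13^2)/1 = 23/1 = 23: (m_5, d_5) = (m_1, d_1) = (13, 23), so from here the quotients repeat a_1, ..., a_4; the period length is 4.
So sqrt(192) = [13; (1, 5, 1, 26)] with period length k = 4.
k is even, so the fundamental solution of x^2 - 192y^2 = 1 is (p_{k-1}, q_{k-1}) = (p_3, q_3); compute convergents through index 3.
Convergents (p_i = a_i*p_{i-1} + p_{i-2}, q_i = a_i*q_{i-1} + q_{i-2} with p_{-2}=0, p_{-1}=1, q_{-2}=1, q_{-1}=0):
  i=0: a_0=13, p_0 = 13*1 + 0 = 13, q_0 = 13*0 + 1 = 1.
  i=1: a_1=1, p_1 = 1*13 + 1 = 14, q_1 = 1*1 + 0 = 1.
  i=2: a_2=5, p_2 = 5*14 + 13 = 83, q_2 = 5*1 + 1 = 6.
  i=3: a_3=1, p_3 = 1*83 + 14 = 97, q_3 = 1*6 + 1 = 7.
Check: 97^2 - 192*7^2 = 9409 - 9408 = 1, so (x, y) = (97, 7) solves the equation, and by the theorem it is the least positive solution.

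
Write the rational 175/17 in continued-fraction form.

Run the Euclidean algorithm on 175 and 17; the successive quotients are the partial quotients a_0, a_1, ... (each step inverts the fractional part left over by the previous one):
  175 = 10*17 + 5, so a_0 = 10.
  17 = 3*5 + 2, so a_1 = 3.
  5 = 2*2 + 1, so a_2 = 2.
  2 = 2*1 + 0, so a_3 = 2.
The remainder reaches 0 after 4 divisions, so the expansion has 4 partial quotients, read off in order.

[10; 3, 2, 2]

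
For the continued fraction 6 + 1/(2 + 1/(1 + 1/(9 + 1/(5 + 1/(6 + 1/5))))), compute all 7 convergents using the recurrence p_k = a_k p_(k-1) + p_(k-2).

6/1, 13/2, 19/3, 184/29, 939/148, 5818/917, 30029/4733

Using the convergent recurrence p_i = a_i*p_{i-1} + p_{i-2}, q_i = a_i*q_{i-1} + q_{i-2} with p_{-2}=0, p_{-1}=1, q_{-2}=1, q_{-1}=0:
  i=0: a_0=6, p_0 = 6*1 + 0 = 6, q_0 = 6*0 + 1 = 1.
  i=1: a_1=2, p_1 = 2*6 + 1 = 13, q_1 = 2*1 + 0 = 2.
  i=2: a_2=1, p_2 = 1*13 + 6 = 19, q_2 = 1*2 + 1 = 3.
  i=3: a_3=9, p_3 = 9*19 + 13 = 184, q_3 = 9*3 + 2 = 29.
  i=4: a_4=5, p_4 = 5*184 + 19 = 939, q_4 = 5*29 + 3 = 148.
  i=5: a_5=6, p_5 = 6*939 + 184 = 5818, q_5 = 6*148 + 29 = 917.
  i=6: a_6=5, p_6 = 5*5818 + 939 = 30029, q_6 = 5*917 + 148 = 4733.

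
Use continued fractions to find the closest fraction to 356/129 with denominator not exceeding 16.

Expand x = 356/129 as a continued fraction with the Euclidean algorithm:
  356 = 2*129 + 98, so a_0 = 2.
  129 = 1*98 + 31, so a_1 = 1.
  98 = 3*31 + 5, so a_2 = 3.
  31 = 6*5 + 1, so a_3 = 6.
  5 = 5*1 + 0, so a_4 = 5.
so x = [2; 1, 3, 6, 5].
Convergents (p_i = a_i*p_{i-1} + p_{i-2}, q_i = a_i*q_{i-1} + q_{i-2} with p_{-2}=0, p_{-1}=1, q_{-2}=1, q_{-1}=0), until the denominator exceeds 16:
  i=0: a_0=2, p_0 = 2*1 + 0 = 2, q_0 = 2*0 + 1 = 1.
  i=1: a_1=1, p_1 = 1*2 + 1 = 3, q_1 = 1*1 + 0 = 1.
  i=2: a_2=3, p_2 = 3*3 + 2 = 11, q_2 = 3*1 + 1 = 4.
  i=3: a_3=6, p_3 = 6*11 + 3 = 69, q_3 = 6*4 + 1 = 25.
q_3 = 25 > 16, so the last convergent with denominator <= 16 is p_2/q_2 = 11/4.
The closest fraction with denominator <= 16 is either p_2/q_2 or the intermediate fraction (k*p_2 + p_1)/(k*q_2 + q_1) with the largest k >= 1 whose denominator stays <= 16; these approach x as k grows, and every other convergent or intermediate fraction in range is farther away.
Largest k: floor((16 - q_1)/q_2) = floor((16 - 1)/4) = 3.
That gives (3*11 + 3)/(3*4 + 1) = 36/13.
Compare the errors: |x - 11/4| = |356*4 - 11*129|/(129*4) = 5/516, and |x - 36/13| = |356*13 - 36*129|/(129*13) = 16/1677.
Cross-multiplying, 16*516 = 8256 < 8385 = 5*1677, so 16/1677 is smaller: the intermediate fraction 36/13 is closer to x than 11/4.

36/13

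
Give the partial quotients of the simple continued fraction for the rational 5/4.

[1; 4]

Run the Euclidean algorithm on 5 and 4; the successive quotients are the partial quotients a_0, a_1, ... (each step inverts the fractional part left over by the previous one):
  5 = 1*4 + 1, so a_0 = 1.
  4 = 4*1 + 0, so a_1 = 4.
The remainder reaches 0 after 2 divisions, so the expansion has 2 partial quotients, read off in order.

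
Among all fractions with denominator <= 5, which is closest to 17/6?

14/5

Expand x = 17/6 as a continued fraction with the Euclidean algorithm:
  17 = 2*6 + 5, so a_0 = 2.
  6 = 1*5 + 1, so a_1 = 1.
  5 = 5*1 + 0, so a_2 = 5.
so x = [2; 1, 5].
Convergents (p_i = a_i*p_{i-1} + p_{i-2}, q_i = a_i*q_{i-1} + q_{i-2} with p_{-2}=0, p_{-1}=1, q_{-2}=1, q_{-1}=0), until the denominator exceeds 5:
  i=0: a_0=2, p_0 = 2*1 + 0 = 2, q_0 = 2*0 + 1 = 1.
  i=1: a_1=1, p_1 = 1*2 + 1 = 3, q_1 = 1*1 + 0 = 1.
  i=2: a_2=5, p_2 = 5*3 + 2 = 17, q_2 = 5*1 + 1 = 6.
q_2 = 6 > 5, so the last convergent with denominator <= 5 is p_1/q_1 = 3/1.
The closest fraction with denominator <= 5 is either p_1/q_1 or the intermediate fraction (k*p_1 + p_0)/(k*q_1 + q_0) with the largest k >= 1 whose denominator stays <= 5; these approach x as k grows, and every other convergent or intermediate fraction in range is farther away.
Largest k: floor((5 - q_0)/q_1) = floor((5 - 1)/1) = 4.
That gives (4*3 + 2)/(4*1 + 1) = 14/5.
Compare the errors: |x - 3/1| = |17*1 - 3*6|/(6*1) = 1/6, and |x - 14/5| = |17*5 - 14*6|/(6*5) = 1/30.
Cross-multiplying, 1*6 = 6 < 30 = 1*30, so 1/30 is smaller: the intermediate fraction 14/5 is closer to x than 3/1.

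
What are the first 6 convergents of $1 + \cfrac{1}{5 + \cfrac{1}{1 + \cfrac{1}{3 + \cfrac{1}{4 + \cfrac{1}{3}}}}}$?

Using the convergent recurrence p_i = a_i*p_{i-1} + p_{i-2}, q_i = a_i*q_{i-1} + q_{i-2} with p_{-2}=0, p_{-1}=1, q_{-2}=1, q_{-1}=0:
  i=0: a_0=1, p_0 = 1*1 + 0 = 1, q_0 = 1*0 + 1 = 1.
  i=1: a_1=5, p_1 = 5*1 + 1 = 6, q_1 = 5*1 + 0 = 5.
  i=2: a_2=1, p_2 = 1*6 + 1 = 7, q_2 = 1*5 + 1 = 6.
  i=3: a_3=3, p_3 = 3*7 + 6 = 27, q_3 = 3*6 + 5 = 23.
  i=4: a_4=4, p_4 = 4*27 + 7 = 115, q_4 = 4*23 + 6 = 98.
  i=5: a_5=3, p_5 = 3*115 + 27 = 372, q_5 = 3*98 + 23 = 317.

1/1, 6/5, 7/6, 27/23, 115/98, 372/317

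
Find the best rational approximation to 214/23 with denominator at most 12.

93/10

Expand x = 214/23 as a continued fraction with the Euclidean algorithm:
  214 = 9*23 + 7, so a_0 = 9.
  23 = 3*7 + 2, so a_1 = 3.
  7 = 3*2 + 1, so a_2 = 3.
  2 = 2*1 + 0, so a_3 = 2.
so x = [9; 3, 3, 2].
Convergents (p_i = a_i*p_{i-1} + p_{i-2}, q_i = a_i*q_{i-1} + q_{i-2} with p_{-2}=0, p_{-1}=1, q_{-2}=1, q_{-1}=0), until the denominator exceeds 12:
  i=0: a_0=9, p_0 = 9*1 + 0 = 9, q_0 = 9*0 + 1 = 1.
  i=1: a_1=3, p_1 = 3*9 + 1 = 28, q_1 = 3*1 + 0 = 3.
  i=2: a_2=3, p_2 = 3*28 + 9 = 93, q_2 = 3*3 + 1 = 10.
  i=3: a_3=2, p_3 = 2*93 + 28 = 214, q_3 = 2*10 + 3 = 23.
q_3 = 23 > 12, so the last convergent with denominator <= 12 is p_2/q_2 = 93/10.
The closest fraction with denominator <= 12 is either p_2/q_2 or the intermediate fraction (k*p_2 + p_1)/(k*q_2 + q_1) with the largest k >= 1 whose denominator stays <= 12; these approach x as k grows, and every other convergent or intermediate fraction in range is farther away.
Largest k: floor((12 - q_1)/q_2) = floor((12 - 3)/10) = 0.
Since k = 0, no intermediate fraction beyond p_2/q_2 has denominator <= 12, so the convergent 93/10 is the closest (its error is |214*10 - 93*23|/(23*10) = 1/230).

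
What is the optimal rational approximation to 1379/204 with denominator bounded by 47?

Expand x = 1379/204 as a continued fraction with the Euclidean algorithm:
  1379 = 6*204 + 155, so a_0 = 6.
  204 = 1*155 + 49, so a_1 = 1.
  155 = 3*49 + 8, so a_2 = 3.
  49 = 6*8 + 1, so a_3 = 6.
  8 = 8*1 + 0, so a_4 = 8.
so x = [6; 1, 3, 6, 8].
Convergents (p_i = a_i*p_{i-1} + p_{i-2}, q_i = a_i*q_{i-1} + q_{i-2} with p_{-2}=0, p_{-1}=1, q_{-2}=1, q_{-1}=0), until the denominator exceeds 47:
  i=0: a_0=6, p_0 = 6*1 + 0 = 6, q_0 = 6*0 + 1 = 1.
  i=1: a_1=1, p_1 = 1*6 + 1 = 7, q_1 = 1*1 + 0 = 1.
  i=2: a_2=3, p_2 = 3*7 + 6 = 27, q_2 = 3*1 + 1 = 4.
  i=3: a_3=6, p_3 = 6*27 + 7 = 169, q_3 = 6*4 + 1 = 25.
  i=4: a_4=8, p_4 = 8*169 + 27 = 1379, q_4 = 8*25 + 4 = 204.
q_4 = 204 > 47, so the last convergent with denominator <= 47 is p_3/q_3 = 169/25.
The closest fraction with denominator <= 47 is either p_3/q_3 or the intermediate fraction (k*p_3 + p_2)/(k*q_3 + q_2) with the largest k >= 1 whose denominator stays <= 47; these approach x as k grows, and every other convergent or intermediate fraction in range is farther away.
Largest k: floor((47 - q_2)/q_3) = floor((47 - 4)/25) = 1.
That gives (1*169 + 27)/(1*25 + 4) = 196/29.
Compare the errors: |x - 169/25| = |1379*25 - 169*204|/(204*25) = 1/5100, and |x - 196/29| = |1379*29 - 196*204|/(204*29) = 7/5916.
Cross-multiplying, 1*5916 = 5916 < 35700 = 7*5100, so 1/5100 is smaller: the convergent 169/25 is closer to x than 196/29.

169/25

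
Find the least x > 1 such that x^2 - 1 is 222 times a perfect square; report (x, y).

First expand sqrt(222) as a continued fraction. With x_i = (sqrt(222) + m_i)/d_i and (m_0, d_0) = (0, 1): a_0 = floor(sqrt(222)) = 14, since 14^2 = 196 <= 222 < 225 = 15^2.
Iterate m_{i+1} = d_i*a_i - m_i, d_{i+1} = (222 - m_{i+1}^2)/d_i, a_{i+1} = floor((a_0 + m_{i+1})/d_{i+1}):
  m_1 = 1*14 - 0 = 14, d_1 = (222 - 14^2)/1 = 26/1 = 26, a_1 = floor((14 + 14)/26) = 1.
  m_2 = 26*1 - 14 = 12, d_2 = (222 - 12^2)/26 = 78/26 = 3, a_2 = floor((14 + 12)/3) = 8.
  m_3 = 3*8 - 12 = 12, d_3 = (222 - 12^2)/3 = 78/3 = 26, a_3 = floor((14 + 12)/26) = 1.
  m_4 = 26*1 - 12 = 14, d_4 = (222 - 14^2)/26 = 26/26 = 1, a_4 = floor((14 + 14)/1) = 28.
  m_5 = 1*28 - 14 = 14, d_5 = (222 - 14^2)/1 = 26/1 = 26: (m_5, d_5) = (m_1, d_1) = (14, 26), so from here the quotients repeat a_1, ..., a_4; the period length is 4.
So sqrt(222) = [14; (1, 8, 1, 28)] with period length k = 4.
k is even, so the fundamental solution of x^2 - 222y^2 = 1 is (p_{k-1}, q_{k-1}) = (p_3, q_3); compute convergents through index 3.
Convergents (p_i = a_i*p_{i-1} + p_{i-2}, q_i = a_i*q_{i-1} + q_{i-2} with p_{-2}=0, p_{-1}=1, q_{-2}=1, q_{-1}=0):
  i=0: a_0=14, p_0 = 14*1 + 0 = 14, q_0 = 14*0 + 1 = 1.
  i=1: a_1=1, p_1 = 1*14 + 1 = 15, q_1 = 1*1 + 0 = 1.
  i=2: a_2=8, p_2 = 8*15 + 14 = 134, q_2 = 8*1 + 1 = 9.
  i=3: a_3=1, p_3 = 1*134 + 15 = 149, q_3 = 1*9 + 1 = 10.
Check: 149^2 - 222*10^2 = 22201 - 22200 = 1, so (x, y) = (149, 10) solves the equation, and by the theorem it is the least positive solution.

(x, y) = (149, 10)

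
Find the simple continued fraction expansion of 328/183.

Run the Euclidean algorithm on 328 and 183; the successive quotients are the partial quotients a_0, a_1, ... (each step inverts the fractional part left over by the previous one):
  328 = 1*183 + 145, so a_0 = 1.
  183 = 1*145 + 38, so a_1 = 1.
  145 = 3*38 + 31, so a_2 = 3.
  38 = 1*31 + 7, so a_3 = 1.
  31 = 4*7 + 3, so a_4 = 4.
  7 = 2*3 + 1, so a_5 = 2.
  3 = 3*1 + 0, so a_6 = 3.
The remainder reaches 0 after 7 divisions, so the expansion has 7 partial quotients, read off in order.

[1; 1, 3, 1, 4, 2, 3]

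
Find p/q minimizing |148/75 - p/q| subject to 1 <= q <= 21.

41/21

Expand x = 148/75 as a continued fraction with the Euclidean algorithm:
  148 = 1*75 + 73, so a_0 = 1.
  75 = 1*73 + 2, so a_1 = 1.
  73 = 36*2 + 1, so a_2 = 36.
  2 = 2*1 + 0, so a_3 = 2.
so x = [1; 1, 36, 2].
Convergents (p_i = a_i*p_{i-1} + p_{i-2}, q_i = a_i*q_{i-1} + q_{i-2} with p_{-2}=0, p_{-1}=1, q_{-2}=1, q_{-1}=0), until the denominator exceeds 21:
  i=0: a_0=1, p_0 = 1*1 + 0 = 1, q_0 = 1*0 + 1 = 1.
  i=1: a_1=1, p_1 = 1*1 + 1 = 2, q_1 = 1*1 + 0 = 1.
  i=2: a_2=36, p_2 = 36*2 + 1 = 73, q_2 = 36*1 + 1 = 37.
q_2 = 37 > 21, so the last convergent with denominator <= 21 is p_1/q_1 = 2/1.
The closest fraction with denominator <= 21 is either p_1/q_1 or the intermediate fraction (k*p_1 + p_0)/(k*q_1 + q_0) with the largest k >= 1 whose denominator stays <= 21; these approach x as k grows, and every other convergent or intermediate fraction in range is farther away.
Largest k: floor((21 - q_0)/q_1) = floor((21 - 1)/1) = 20.
That gives (20*2 + 1)/(20*1 + 1) = 41/21.
Compare the errors: |x - 2/1| = |148*1 - 2*75|/(75*1) = 2/75, and |x - 41/21| = |148*21 - 41*75|/(75*21) = 33/1575.
Cross-multiplying, 33*75 = 2475 < 3150 = 2*1575, so 33/1575 is smaller: the intermediate fraction 41/21 is closer to x than 2/1.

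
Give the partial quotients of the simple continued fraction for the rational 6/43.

Run the Euclidean algorithm on 6 and 43; the successive quotients are the partial quotients a_0, a_1, ... (each step inverts the fractional part left over by the previous one):
  6 = 0*43 + 6, so a_0 = 0.
  43 = 7*6 + 1, so a_1 = 7.
  6 = 6*1 + 0, so a_2 = 6.
The remainder reaches 0 after 3 divisions, so the expansion has 3 partial quotients, read off in order.

[0; 7, 6]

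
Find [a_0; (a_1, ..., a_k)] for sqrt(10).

[3; (6)]

Write x_i = (sqrt(10) + m_i)/d_i with (m_0, d_0) = (0, 1). a_0 = floor(sqrt(10)) = 3, since 3^2 = 9 <= 10 < 16 = 4^2.
Iterate m_{i+1} = d_i*a_i - m_i, d_{i+1} = (10 - m_{i+1}^2)/d_i, a_{i+1} = floor((a_0 + m_{i+1})/d_{i+1}):
  m_1 = 1*3 - 0 = 3, d_1 = (10 - 3^2)/1 = 1/1 = 1, a_1 = floor((3 + 3)/1) = 6.
  m_2 = 1*6 - 3 = 3, d_2 = (10 - 3^2)/1 = 1/1 = 1: (m_2, d_2) = (m_1, d_1) = (3, 1), so from here the quotient a_1 repeats; the period length is 1.
Hence the expansion of sqrt(10) is a_0 = 3 followed by the repeating block 6 (period 1).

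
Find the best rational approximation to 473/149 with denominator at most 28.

73/23

Expand x = 473/149 as a continued fraction with the Euclidean algorithm:
  473 = 3*149 + 26, so a_0 = 3.
  149 = 5*26 + 19, so a_1 = 5.
  26 = 1*19 + 7, so a_2 = 1.
  19 = 2*7 + 5, so a_3 = 2.
  7 = 1*5 + 2, so a_4 = 1.
  5 = 2*2 + 1, so a_5 = 2.
  2 = 2*1 + 0, so a_6 = 2.
so x = [3; 5, 1, 2, 1, 2, 2].
Convergents (p_i = a_i*p_{i-1} + p_{i-2}, q_i = a_i*q_{i-1} + q_{i-2} with p_{-2}=0, p_{-1}=1, q_{-2}=1, q_{-1}=0), until the denominator exceeds 28:
  i=0: a_0=3, p_0 = 3*1 + 0 = 3, q_0 = 3*0 + 1 = 1.
  i=1: a_1=5, p_1 = 5*3 + 1 = 16, q_1 = 5*1 + 0 = 5.
  i=2: a_2=1, p_2 = 1*16 + 3 = 19, q_2 = 1*5 + 1 = 6.
  i=3: a_3=2, p_3 = 2*19 + 16 = 54, q_3 = 2*6 + 5 = 17.
  i=4: a_4=1, p_4 = 1*54 + 19 = 73, q_4 = 1*17 + 6 = 23.
  i=5: a_5=2, p_5 = 2*73 + 54 = 200, q_5 = 2*23 + 17 = 63.
q_5 = 63 > 28, so the last convergent with denominator <= 28 is p_4/q_4 = 73/23.
The closest fraction with denominator <= 28 is either p_4/q_4 or the intermediate fraction (k*p_4 + p_3)/(k*q_4 + q_3) with the largest k >= 1 whose denominator stays <= 28; these approach x as k grows, and every other convergent or intermediate fraction in range is farther away.
Largest k: floor((28 - q_3)/q_4) = floor((28 - 17)/23) = 0.
Since k = 0, no intermediate fraction beyond p_4/q_4 has denominator <= 28, so the convergent 73/23 is the closest (its error is |473*23 - 73*149|/(149*23) = 2/3427).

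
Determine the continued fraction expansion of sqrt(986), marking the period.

[31; (2, 2, 62)]

Write x_i = (sqrt(986) + m_i)/d_i with (m_0, d_0) = (0, 1). a_0 = floor(sqrt(986)) = 31, since 31^2 = 961 <= 986 < 1024 = 32^2.
Iterate m_{i+1} = d_i*a_i - m_i, d_{i+1} = (986 - m_{i+1}^2)/d_i, a_{i+1} = floor((a_0 + m_{i+1})/d_{i+1}):
  m_1 = 1*31 - 0 = 31, d_1 = (986 - 31^2)/1 = 25/1 = 25, a_1 = floor((31 + 31)/25) = 2.
  m_2 = 25*2 - 31 = 19, d_2 = (986 - 19^2)/25 = 625/25 = 25, a_2 = floor((31 + 19)/25) = 2.
  m_3 = 25*2 - 19 = 31, d_3 = (986 - 31^2)/25 = 25/25 = 1, a_3 = floor((31 + 31)/1) = 62.
  m_4 = 1*62 - 31 = 31, d_4 = (986 - 31^2)/1 = 25/1 = 25: (m_4, d_4) = (m_1, d_1) = (31, 25), so from here the quotients repeat a_1, ..., a_3; the period length is 3.
Hence the expansion of sqrt(986) is a_0 = 31 followed by the repeating block 2, 2, 62 (period 3).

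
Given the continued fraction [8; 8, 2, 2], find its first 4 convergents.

8/1, 65/8, 138/17, 341/42

Using the convergent recurrence p_i = a_i*p_{i-1} + p_{i-2}, q_i = a_i*q_{i-1} + q_{i-2} with p_{-2}=0, p_{-1}=1, q_{-2}=1, q_{-1}=0:
  i=0: a_0=8, p_0 = 8*1 + 0 = 8, q_0 = 8*0 + 1 = 1.
  i=1: a_1=8, p_1 = 8*8 + 1 = 65, q_1 = 8*1 + 0 = 8.
  i=2: a_2=2, p_2 = 2*65 + 8 = 138, q_2 = 2*8 + 1 = 17.
  i=3: a_3=2, p_3 = 2*138 + 65 = 341, q_3 = 2*17 + 8 = 42.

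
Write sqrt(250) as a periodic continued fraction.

Write x_i = (sqrt(250) + m_i)/d_i with (m_0, d_0) = (0, 1). a_0 = floor(sqrt(250)) = 15, since 15^2 = 225 <= 250 < 256 = 16^2.
Iterate m_{i+1} = d_i*a_i - m_i, d_{i+1} = (250 - m_{i+1}^2)/d_i, a_{i+1} = floor((a_0 + m_{i+1})/d_{i+1}):
  m_1 = 1*15 - 0 = 15, d_1 = (250 - 15^2)/1 = 25/1 = 25, a_1 = floor((15 + 15)/25) = 1.
  m_2 = 25*1 - 15 = 10, d_2 = (250 - 10^2)/25 = 150/25 = 6, a_2 = floor((15 + 10)/6) = 4.
  m_3 = 6*4 - 10 = 14, d_3 = (250 - 14^2)/6 = 54/6 = 9, a_3 = floor((15 + 14)/9) = 3.
  m_4 = 9*3 - 14 = 13, d_4 = (250 - 13^2)/9 = 81/9 = 9, a_4 = floor((15 + 13)/9) = 3.
  m_5 = 9*3 - 13 = 14, d_5 = (250 - 14^2)/9 = 54/9 = 6, a_5 = floor((15 + 14)/6) = 4.
  m_6 = 6*4 - 14 = 10, d_6 = (250 - 10^2)/6 = 150/6 = 25, a_6 = floor((15 + 10)/25) = 1.
  m_7 = 25*1 - 10 = 15, d_7 = (250 - 15^2)/25 = 25/25 = 1, a_7 = floor((15 + 15)/1) = 30.
  m_8 = 1*30 - 15 = 15, d_8 = (250 - 15^2)/1 = 25/1 = 25: (m_8, d_8) = (m_1, d_1) = (15, 25), so from here the quotients repeat a_1, ..., a_7; the period length is 7.
Hence the expansion of sqrt(250) is a_0 = 15 followed by the repeating block 1, 4, 3, 3, 4, 1, 30 (period 7).

[15; (1, 4, 3, 3, 4, 1, 30)]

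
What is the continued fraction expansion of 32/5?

[6; 2, 2]

Run the Euclidean algorithm on 32 and 5; the successive quotients are the partial quotients a_0, a_1, ... (each step inverts the fractional part left over by the previous one):
  32 = 6*5 + 2, so a_0 = 6.
  5 = 2*2 + 1, so a_1 = 2.
  2 = 2*1 + 0, so a_2 = 2.
The remainder reaches 0 after 3 divisions, so the expansion has 3 partial quotients, read off in order.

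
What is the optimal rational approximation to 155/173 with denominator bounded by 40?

Expand x = 155/173 as a continued fraction with the Euclidean algorithm:
  155 = 0*173 + 155, so a_0 = 0.
  173 = 1*155 + 18, so a_1 = 1.
  155 = 8*18 + 11, so a_2 = 8.
  18 = 1*11 + 7, so a_3 = 1.
  11 = 1*7 + 4, so a_4 = 1.
  7 = 1*4 + 3, so a_5 = 1.
  4 = 1*3 + 1, so a_6 = 1.
  3 = 3*1 + 0, so a_7 = 3.
so x = [0; 1, 8, 1, 1, 1, 1, 3].
Convergents (p_i = a_i*p_{i-1} + p_{i-2}, q_i = a_i*q_{i-1} + q_{i-2} with p_{-2}=0, p_{-1}=1, q_{-2}=1, q_{-1}=0), until the denominator exceeds 40:
  i=0: a_0=0, p_0 = 0*1 + 0 = 0, q_0 = 0*0 + 1 = 1.
  i=1: a_1=1, p_1 = 1*0 + 1 = 1, q_1 = 1*1 + 0 = 1.
  i=2: a_2=8, p_2 = 8*1 + 0 = 8, q_2 = 8*1 + 1 = 9.
  i=3: a_3=1, p_3 = 1*8 + 1 = 9, q_3 = 1*9 + 1 = 10.
  i=4: a_4=1, p_4 = 1*9 + 8 = 17, q_4 = 1*10 + 9 = 19.
  i=5: a_5=1, p_5 = 1*17 + 9 = 26, q_5 = 1*19 + 10 = 29.
  i=6: a_6=1, p_6 = 1*26 + 17 = 43, q_6 = 1*29 + 19 = 48.
q_6 = 48 > 40, so the last convergent with denominator <= 40 is p_5/q_5 = 26/29.
The closest fraction with denominator <= 40 is either p_5/q_5 or the intermediate fraction (k*p_5 + p_4)/(k*q_5 + q_4) with the largest k >= 1 whose denominator stays <= 40; these approach x as k grows, and every other convergent or intermediate fraction in range is farther away.
Largest k: floor((40 - q_4)/q_5) = floor((40 - 19)/29) = 0.
Since k = 0, no intermediate fraction beyond p_5/q_5 has denominator <= 40, so the convergent 26/29 is the closest (its error is |155*29 - 26*173|/(173*29) = 3/5017).

26/29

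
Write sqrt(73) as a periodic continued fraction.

[8; (1, 1, 5, 5, 1, 1, 16)]

Write x_i = (sqrt(73) + m_i)/d_i with (m_0, d_0) = (0, 1). a_0 = floor(sqrt(73)) = 8, since 8^2 = 64 <= 73 < 81 = 9^2.
Iterate m_{i+1} = d_i*a_i - m_i, d_{i+1} = (73 - m_{i+1}^2)/d_i, a_{i+1} = floor((a_0 + m_{i+1})/d_{i+1}):
  m_1 = 1*8 - 0 = 8, d_1 = (73 - 8^2)/1 = 9/1 = 9, a_1 = floor((8 + 8)/9) = 1.
  m_2 = 9*1 - 8 = 1, d_2 = (73 - 1^2)/9 = 72/9 = 8, a_2 = floor((8 + 1)/8) = 1.
  m_3 = 8*1 - 1 = 7, d_3 = (73 - 7^2)/8 = 24/8 = 3, a_3 = floor((8 + 7)/3) = 5.
  m_4 = 3*5 - 7 = 8, d_4 = (73 - 8^2)/3 = 9/3 = 3, a_4 = floor((8 + 8)/3) = 5.
  m_5 = 3*5 - 8 = 7, d_5 = (73 - 7^2)/3 = 24/3 = 8, a_5 = floor((8 + 7)/8) = 1.
  m_6 = 8*1 - 7 = 1, d_6 = (73 - 1^2)/8 = 72/8 = 9, a_6 = floor((8 + 1)/9) = 1.
  m_7 = 9*1 - 1 = 8, d_7 = (73 - 8^2)/9 = 9/9 = 1, a_7 = floor((8 + 8)/1) = 16.
  m_8 = 1*16 - 8 = 8, d_8 = (73 - 8^2)/1 = 9/1 = 9: (m_8, d_8) = (m_1, d_1) = (8, 9), so from here the quotients repeat a_1, ..., a_7; the period length is 7.
Hence the expansion of sqrt(73) is a_0 = 8 followed by the repeating block 1, 1, 5, 5, 1, 1, 16 (period 7).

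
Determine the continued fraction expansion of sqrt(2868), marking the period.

[53; (1, 1, 4, 6, 2, 8, 2, 6, 4, 1, 1, 106)]

Write x_i = (sqrt(2868) + m_i)/d_i with (m_0, d_0) = (0, 1). a_0 = floor(sqrt(2868)) = 53, since 53^2 = 2809 <= 2868 < 2916 = 54^2.
Iterate m_{i+1} = d_i*a_i - m_i, d_{i+1} = (2868 - m_{i+1}^2)/d_i, a_{i+1} = floor((a_0 + m_{i+1})/d_{i+1}):
  m_1 = 1*53 - 0 = 53, d_1 = (2868 - 53^2)/1 = 59/1 = 59, a_1 = floor((53 + 53)/59) = 1.
  m_2 = 59*1 - 53 = 6, d_2 = (2868 - 6^2)/59 = 2832/59 = 48, a_2 = floor((53 + 6)/48) = 1.
  m_3 = 48*1 - 6 = 42, d_3 = (2868 - 42^2)/48 = 1104/48 = 23, a_3 = floor((53 + 42)/23) = 4.
  m_4 = 23*4 - 42 = 50, d_4 = (2868 - 50^2)/23 = 368/23 = 16, a_4 = floor((53 + 50)/16) = 6.
  m_5 = 16*6 - 50 = 46, d_5 = (2868 - 46^2)/16 = 752/16 = 47, a_5 = floor((53 + 46)/47) = 2.
  m_6 = 47*2 - 46 = 48, d_6 = (2868 - 48^2)/47 = 564/47 = 12, a_6 = floor((53 + 48)/12) = 8.
  m_7 = 12*8 - 48 = 48, d_7 = (2868 - 48^2)/12 = 564/12 = 47, a_7 = floor((53 + 48)/47) = 2.
  m_8 = 47*2 - 48 = 46, d_8 = (2868 - 46^2)/47 = 752/47 = 16, a_8 = floor((53 + 46)/16) = 6.
  m_9 = 16*6 - 46 = 50, d_9 = (2868 - 50^2)/16 = 368/16 = 23, a_9 = floor((53 + 50)/23) = 4.
  m_10 = 23*4 - 50 = 42, d_10 = (2868 - 42^2)/23 = 1104/23 = 48, a_10 = floor((53 + 42)/48) = 1.
  m_11 = 48*1 - 42 = 6, d_11 = (2868 - 6^2)/48 = 2832/48 = 59, a_11 = floor((53 + 6)/59) = 1.
  m_12 = 59*1 - 6 = 53, d_12 = (2868 - 53^2)/59 = 59/59 = 1, a_12 = floor((53 + 53)/1) = 106.
  m_13 = 1*106 - 53 = 53, d_13 = (2868 - 53^2)/1 = 59/1 = 59: (m_13, d_13) = (m_1, d_1) = (53, 59), so from here the quotients repeat a_1, ..., a_12; the period length is 12.
Hence the expansion of sqrt(2868) is a_0 = 53 followed by the repeating block 1, 1, 4, 6, 2, 8, 2, 6, 4, 1, 1, 106 (period 12).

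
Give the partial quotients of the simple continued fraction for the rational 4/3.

Run the Euclidean algorithm on 4 and 3; the successive quotients are the partial quotients a_0, a_1, ... (each step inverts the fractional part left over by the previous one):
  4 = 1*3 + 1, so a_0 = 1.
  3 = 3*1 + 0, so a_1 = 3.
The remainder reaches 0 after 2 divisions, so the expansion has 2 partial quotients, read off in order.

[1; 3]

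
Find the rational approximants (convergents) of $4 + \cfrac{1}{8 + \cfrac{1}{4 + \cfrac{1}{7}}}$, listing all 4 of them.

Using the convergent recurrence p_i = a_i*p_{i-1} + p_{i-2}, q_i = a_i*q_{i-1} + q_{i-2} with p_{-2}=0, p_{-1}=1, q_{-2}=1, q_{-1}=0:
  i=0: a_0=4, p_0 = 4*1 + 0 = 4, q_0 = 4*0 + 1 = 1.
  i=1: a_1=8, p_1 = 8*4 + 1 = 33, q_1 = 8*1 + 0 = 8.
  i=2: a_2=4, p_2 = 4*33 + 4 = 136, q_2 = 4*8 + 1 = 33.
  i=3: a_3=7, p_3 = 7*136 + 33 = 985, q_3 = 7*33 + 8 = 239.

4/1, 33/8, 136/33, 985/239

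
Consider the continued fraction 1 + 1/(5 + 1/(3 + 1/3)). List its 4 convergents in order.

1/1, 6/5, 19/16, 63/53

Using the convergent recurrence p_i = a_i*p_{i-1} + p_{i-2}, q_i = a_i*q_{i-1} + q_{i-2} with p_{-2}=0, p_{-1}=1, q_{-2}=1, q_{-1}=0:
  i=0: a_0=1, p_0 = 1*1 + 0 = 1, q_0 = 1*0 + 1 = 1.
  i=1: a_1=5, p_1 = 5*1 + 1 = 6, q_1 = 5*1 + 0 = 5.
  i=2: a_2=3, p_2 = 3*6 + 1 = 19, q_2 = 3*5 + 1 = 16.
  i=3: a_3=3, p_3 = 3*19 + 6 = 63, q_3 = 3*16 + 5 = 53.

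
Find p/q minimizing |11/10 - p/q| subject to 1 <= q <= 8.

Expand x = 11/10 as a continued fraction with the Euclidean algorithm:
  11 = 1*10 + 1, so a_0 = 1.
  10 = 10*1 + 0, so a_1 = 10.
so x = [1; 10].
Convergents (p_i = a_i*p_{i-1} + p_{i-2}, q_i = a_i*q_{i-1} + q_{i-2} with p_{-2}=0, p_{-1}=1, q_{-2}=1, q_{-1}=0), until the denominator exceeds 8:
  i=0: a_0=1, p_0 = 1*1 + 0 = 1, q_0 = 1*0 + 1 = 1.
  i=1: a_1=10, p_1 = 10*1 + 1 = 11, q_1 = 10*1 + 0 = 10.
q_1 = 10 > 8, so the last convergent with denominator <= 8 is p_0/q_0 = 1/1.
The closest fraction with denominator <= 8 is either p_0/q_0 or the intermediate fraction (k*p_0 + p_{-1})/(k*q_0 + q_{-1}) with the largest k >= 1 whose denominator stays <= 8; these approach x as k grows, and every other convergent or intermediate fraction in range is farther away.
Largest k: floor((8 - q_{-1})/q_0) = floor((8 - 0)/1) = 8 (using the seeds p_{-1} = 1, q_{-1} = 0).
That gives (8*1 + 1)/(8*1 + 0) = 9/8.
Compare the errors: |x - 1/1| = |11*1 - 1*10|/(10*1) = 1/10, and |x - 9/8| = |11*8 - 9*10|/(10*8) = 2/80.
Cross-multiplying, 2*10 = 20 < 80 = 1*80, so 2/80 is smaller: the intermediate fraction 9/8 is closer to x than 1/1.

9/8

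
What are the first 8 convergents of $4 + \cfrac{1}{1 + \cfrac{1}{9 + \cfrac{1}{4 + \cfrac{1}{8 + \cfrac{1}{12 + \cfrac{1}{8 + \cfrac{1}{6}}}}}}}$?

4/1, 5/1, 49/10, 201/41, 1657/338, 20085/4097, 162337/33114, 994107/202781

Using the convergent recurrence p_i = a_i*p_{i-1} + p_{i-2}, q_i = a_i*q_{i-1} + q_{i-2} with p_{-2}=0, p_{-1}=1, q_{-2}=1, q_{-1}=0:
  i=0: a_0=4, p_0 = 4*1 + 0 = 4, q_0 = 4*0 + 1 = 1.
  i=1: a_1=1, p_1 = 1*4 + 1 = 5, q_1 = 1*1 + 0 = 1.
  i=2: a_2=9, p_2 = 9*5 + 4 = 49, q_2 = 9*1 + 1 = 10.
  i=3: a_3=4, p_3 = 4*49 + 5 = 201, q_3 = 4*10 + 1 = 41.
  i=4: a_4=8, p_4 = 8*201 + 49 = 1657, q_4 = 8*41 + 10 = 338.
  i=5: a_5=12, p_5 = 12*1657 + 201 = 20085, q_5 = 12*338 + 41 = 4097.
  i=6: a_6=8, p_6 = 8*20085 + 1657 = 162337, q_6 = 8*4097 + 338 = 33114.
  i=7: a_7=6, p_7 = 6*162337 + 20085 = 994107, q_7 = 6*33114 + 4097 = 202781.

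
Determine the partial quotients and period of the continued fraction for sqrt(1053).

Write x_i = (sqrt(1053) + m_i)/d_i with (m_0, d_0) = (0, 1). a_0 = floor(sqrt(1053)) = 32, since 32^2 = 1024 <= 1053 < 1089 = 33^2.
Iterate m_{i+1} = d_i*a_i - m_i, d_{i+1} = (1053 - m_{i+1}^2)/d_i, a_{i+1} = floor((a_0 + m_{i+1})/d_{i+1}):
  m_1 = 1*32 - 0 = 32, d_1 = (1053 - 32^2)/1 = 29/1 = 29, a_1 = floor((32 + 32)/29) = 2.
  m_2 = 29*2 - 32 = 26, d_2 = (1053 - 26^2)/29 = 377/29 = 13, a_2 = floor((32 + 26)/13) = 4.
  m_3 = 13*4 - 26 = 26, d_3 = (1053 - 26^2)/13 = 377/13 = 29, a_3 = floor((32 + 26)/29) = 2.
  m_4 = 29*2 - 26 = 32, d_4 = (1053 - 32^2)/29 = 29/29 = 1, a_4 = floor((32 + 32)/1) = 64.
  m_5 = 1*64 - 32 = 32, d_5 = (1053 - 32^2)/1 = 29/1 = 29: (m_5, d_5) = (m_1, d_1) = (32, 29), so from here the quotients repeat a_1, ..., a_4; the period length is 4.
Hence the expansion of sqrt(1053) is a_0 = 32 followed by the repeating block 2, 4, 2, 64 (period 4).

[32; (2, 4, 2, 64)]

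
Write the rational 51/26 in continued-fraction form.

[1; 1, 25]

Run the Euclidean algorithm on 51 and 26; the successive quotients are the partial quotients a_0, a_1, ... (each step inverts the fractional part left over by the previous one):
  51 = 1*26 + 25, so a_0 = 1.
  26 = 1*25 + 1, so a_1 = 1.
  25 = 25*1 + 0, so a_2 = 25.
The remainder reaches 0 after 3 divisions, so the expansion has 3 partial quotients, read off in order.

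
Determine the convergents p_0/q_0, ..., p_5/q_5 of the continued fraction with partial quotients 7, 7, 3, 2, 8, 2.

Using the convergent recurrence p_i = a_i*p_{i-1} + p_{i-2}, q_i = a_i*q_{i-1} + q_{i-2} with p_{-2}=0, p_{-1}=1, q_{-2}=1, q_{-1}=0:
  i=0: a_0=7, p_0 = 7*1 + 0 = 7, q_0 = 7*0 + 1 = 1.
  i=1: a_1=7, p_1 = 7*7 + 1 = 50, q_1 = 7*1 + 0 = 7.
  i=2: a_2=3, p_2 = 3*50 + 7 = 157, q_2 = 3*7 + 1 = 22.
  i=3: a_3=2, p_3 = 2*157 + 50 = 364, q_3 = 2*22 + 7 = 51.
  i=4: a_4=8, p_4 = 8*364 + 157 = 3069, q_4 = 8*51 + 22 = 430.
  i=5: a_5=2, p_5 = 2*3069 + 364 = 6502, q_5 = 2*430 + 51 = 911.

7/1, 50/7, 157/22, 364/51, 3069/430, 6502/911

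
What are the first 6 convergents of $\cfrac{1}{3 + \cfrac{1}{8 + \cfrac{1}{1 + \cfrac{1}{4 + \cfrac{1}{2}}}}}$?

Using the convergent recurrence p_i = a_i*p_{i-1} + p_{i-2}, q_i = a_i*q_{i-1} + q_{i-2} with p_{-2}=0, p_{-1}=1, q_{-2}=1, q_{-1}=0:
  i=0: a_0=0, p_0 = 0*1 + 0 = 0, q_0 = 0*0 + 1 = 1.
  i=1: a_1=3, p_1 = 3*0 + 1 = 1, q_1 = 3*1 + 0 = 3.
  i=2: a_2=8, p_2 = 8*1 + 0 = 8, q_2 = 8*3 + 1 = 25.
  i=3: a_3=1, p_3 = 1*8 + 1 = 9, q_3 = 1*25 + 3 = 28.
  i=4: a_4=4, p_4 = 4*9 + 8 = 44, q_4 = 4*28 + 25 = 137.
  i=5: a_5=2, p_5 = 2*44 + 9 = 97, q_5 = 2*137 + 28 = 302.

0/1, 1/3, 8/25, 9/28, 44/137, 97/302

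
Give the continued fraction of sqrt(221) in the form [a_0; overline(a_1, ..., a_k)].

Write x_i = (sqrt(221) + m_i)/d_i with (m_0, d_0) = (0, 1). a_0 = floor(sqrt(221)) = 14, since 14^2 = 196 <= 221 < 225 = 15^2.
Iterate m_{i+1} = d_i*a_i - m_i, d_{i+1} = (221 - m_{i+1}^2)/d_i, a_{i+1} = floor((a_0 + m_{i+1})/d_{i+1}):
  m_1 = 1*14 - 0 = 14, d_1 = (221 - 14^2)/1 = 25/1 = 25, a_1 = floor((14 + 14)/25) = 1.
  m_2 = 25*1 - 14 = 11, d_2 = (221 - 11^2)/25 = 100/25 = 4, a_2 = floor((14 + 11)/4) = 6.
  m_3 = 4*6 - 11 = 13, d_3 = (221 - 13^2)/4 = 52/4 = 13, a_3 = floor((14 + 13)/13) = 2.
  m_4 = 13*2 - 13 = 13, d_4 = (221 - 13^2)/13 = 52/13 = 4, a_4 = floor((14 + 13)/4) = 6.
  m_5 = 4*6 - 13 = 11, d_5 = (221 - 11^2)/4 = 100/4 = 25, a_5 = floor((14 + 11)/25) = 1.
  m_6 = 25*1 - 11 = 14, d_6 = (221 - 14^2)/25 = 25/25 = 1, a_6 = floor((14 + 14)/1) = 28.
  m_7 = 1*28 - 14 = 14, d_7 = (221 - 14^2)/1 = 25/1 = 25: (m_7, d_7) = (m_1, d_1) = (14, 25), so from here the quotients repeat a_1, ..., a_6; the period length is 6.
Hence the expansion of sqrt(221) is a_0 = 14 followed by the repeating block 1, 6, 2, 6, 1, 28 (period 6).

[14; overline(1, 6, 2, 6, 1, 28)]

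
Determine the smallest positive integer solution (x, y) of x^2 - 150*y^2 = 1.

(x, y) = (49, 4)

First expand sqrt(150) as a continued fraction. With x_i = (sqrt(150) + m_i)/d_i and (m_0, d_0) = (0, 1): a_0 = floor(sqrt(150)) = 12, since 12^2 = 144 <= 150 < 169 = 13^2.
Iterate m_{i+1} = d_i*a_i - m_i, d_{i+1} = (150 - m_{i+1}^2)/d_i, a_{i+1} = floor((a_0 + m_{i+1})/d_{i+1}):
  m_1 = 1*12 - 0 = 12, d_1 = (150 - 12^2)/1 = 6/1 = 6, a_1 = floor((12 + 12)/6) = 4.
  m_2 = 6*4 - 12 = 12, d_2 = (150 - 12^2)/6 = 6/6 = 1, a_2 = floor((12 + 12)/1) = 24.
  m_3 = 1*24 - 12 = 12, d_3 = (150 - 12^2)/1 = 6/1 = 6: (m_3, d_3) = (m_1, d_1) = (12, 6), so from here the quotients repeat a_1, a_2; the period length is 2.
So sqrt(150) = [12; (4, 24)] with period length k = 2.
k is even, so the fundamental solution of x^2 - 150y^2 = 1 is (p_{k-1}, q_{k-1}) = (p_1, q_1); compute convergents through index 1.
Convergents (p_i = a_i*p_{i-1} + p_{i-2}, q_i = a_i*q_{i-1} + q_{i-2} with p_{-2}=0, p_{-1}=1, q_{-2}=1, q_{-1}=0):
  i=0: a_0=12, p_0 = 12*1 + 0 = 12, q_0 = 12*0 + 1 = 1.
  i=1: a_1=4, p_1 = 4*12 + 1 = 49, q_1 = 4*1 + 0 = 4.
Check: 49^2 - 150*4^2 = 2401 - 2400 = 1, so (x, y) = (49, 4) solves the equation, and by the theorem it is the least positive solution.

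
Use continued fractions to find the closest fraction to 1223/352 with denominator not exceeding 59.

Expand x = 1223/352 as a continued fraction with the Euclidean algorithm:
  1223 = 3*352 + 167, so a_0 = 3.
  352 = 2*167 + 18, so a_1 = 2.
  167 = 9*18 + 5, so a_2 = 9.
  18 = 3*5 + 3, so a_3 = 3.
  5 = 1*3 + 2, so a_4 = 1.
  3 = 1*2 + 1, so a_5 = 1.
  2 = 2*1 + 0, so a_6 = 2.
so x = [3; 2, 9, 3, 1, 1, 2].
Convergents (p_i = a_i*p_{i-1} + p_{i-2}, q_i = a_i*q_{i-1} + q_{i-2} with p_{-2}=0, p_{-1}=1, q_{-2}=1, q_{-1}=0), until the denominator exceeds 59:
  i=0: a_0=3, p_0 = 3*1 + 0 = 3, q_0 = 3*0 + 1 = 1.
  i=1: a_1=2, p_1 = 2*3 + 1 = 7, q_1 = 2*1 + 0 = 2.
  i=2: a_2=9, p_2 = 9*7 + 3 = 66, q_2 = 9*2 + 1 = 19.
  i=3: a_3=3, p_3 = 3*66 + 7 = 205, q_3 = 3*19 + 2 = 59.
  i=4: a_4=1, p_4 = 1*205 + 66 = 271, q_4 = 1*59 + 19 = 78.
q_4 = 78 > 59, so the last convergent with denominator <= 59 is p_3/q_3 = 205/59.
The closest fraction with denominator <= 59 is either p_3/q_3 or the intermediate fraction (k*p_3 + p_2)/(k*q_3 + q_2) with the largest k >= 1 whose denominator stays <= 59; these approach x as k grows, and every other convergent or intermediate fraction in range is farther away.
Largest k: floor((59 - q_2)/q_3) = floor((59 - 19)/59) = 0.
Since k = 0, no intermediate fraction beyond p_3/q_3 has denominator <= 59, so the convergent 205/59 is the closest (its error is |1223*59 - 205*352|/(352*59) = 3/20768).

205/59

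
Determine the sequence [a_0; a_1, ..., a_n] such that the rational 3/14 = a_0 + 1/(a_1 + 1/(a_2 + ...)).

Run the Euclidean algorithm on 3 and 14; the successive quotients are the partial quotients a_0, a_1, ... (each step inverts the fractional part left over by the previous one):
  3 = 0*14 + 3, so a_0 = 0.
  14 = 4*3 + 2, so a_1 = 4.
  3 = 1*2 + 1, so a_2 = 1.
  2 = 2*1 + 0, so a_3 = 2.
The remainder reaches 0 after 4 divisions, so the expansion has 4 partial quotients, read off in order.

[0; 4, 1, 2]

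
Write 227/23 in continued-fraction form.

[9; 1, 6, 1, 2]

Run the Euclidean algorithm on 227 and 23; the successive quotients are the partial quotients a_0, a_1, ... (each step inverts the fractional part left over by the previous one):
  227 = 9*23 + 20, so a_0 = 9.
  23 = 1*20 + 3, so a_1 = 1.
  20 = 6*3 + 2, so a_2 = 6.
  3 = 1*2 + 1, so a_3 = 1.
  2 = 2*1 + 0, so a_4 = 2.
The remainder reaches 0 after 5 divisions, so the expansion has 5 partial quotients, read off in order.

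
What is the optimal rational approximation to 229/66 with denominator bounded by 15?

Expand x = 229/66 as a continued fraction with the Euclidean algorithm:
  229 = 3*66 + 31, so a_0 = 3.
  66 = 2*31 + 4, so a_1 = 2.
  31 = 7*4 + 3, so a_2 = 7.
  4 = 1*3 + 1, so a_3 = 1.
  3 = 3*1 + 0, so a_4 = 3.
so x = [3; 2, 7, 1, 3].
Convergents (p_i = a_i*p_{i-1} + p_{i-2}, q_i = a_i*q_{i-1} + q_{i-2} with p_{-2}=0, p_{-1}=1, q_{-2}=1, q_{-1}=0), until the denominator exceeds 15:
  i=0: a_0=3, p_0 = 3*1 + 0 = 3, q_0 = 3*0 + 1 = 1.
  i=1: a_1=2, p_1 = 2*3 + 1 = 7, q_1 = 2*1 + 0 = 2.
  i=2: a_2=7, p_2 = 7*7 + 3 = 52, q_2 = 7*2 + 1 = 15.
  i=3: a_3=1, p_3 = 1*52 + 7 = 59, q_3 = 1*15 + 2 = 17.
q_3 = 17 > 15, so the last convergent with denominator <= 15 is p_2/q_2 = 52/15.
The closest fraction with denominator <= 15 is either p_2/q_2 or the intermediate fraction (k*p_2 + p_1)/(k*q_2 + q_1) with the largest k >= 1 whose denominator stays <= 15; these approach x as k grows, and every other convergent or intermediate fraction in range is farther away.
Largest k: floor((15 - q_1)/q_2) = floor((15 - 2)/15) = 0.
Since k = 0, no intermediate fraction beyond p_2/q_2 has denominator <= 15, so the convergent 52/15 is the closest (its error is |229*15 - 52*66|/(66*15) = 3/990).

52/15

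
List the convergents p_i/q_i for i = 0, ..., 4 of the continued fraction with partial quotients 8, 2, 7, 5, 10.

8/1, 17/2, 127/15, 652/77, 6647/785

Using the convergent recurrence p_i = a_i*p_{i-1} + p_{i-2}, q_i = a_i*q_{i-1} + q_{i-2} with p_{-2}=0, p_{-1}=1, q_{-2}=1, q_{-1}=0:
  i=0: a_0=8, p_0 = 8*1 + 0 = 8, q_0 = 8*0 + 1 = 1.
  i=1: a_1=2, p_1 = 2*8 + 1 = 17, q_1 = 2*1 + 0 = 2.
  i=2: a_2=7, p_2 = 7*17 + 8 = 127, q_2 = 7*2 + 1 = 15.
  i=3: a_3=5, p_3 = 5*127 + 17 = 652, q_3 = 5*15 + 2 = 77.
  i=4: a_4=10, p_4 = 10*652 + 127 = 6647, q_4 = 10*77 + 15 = 785.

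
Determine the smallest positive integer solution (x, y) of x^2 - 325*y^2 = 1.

First expand sqrt(325) as a continued fraction. With x_i = (sqrt(325) + m_i)/d_i and (m_0, d_0) = (0, 1): a_0 = floor(sqrt(325)) = 18, since 18^2 = 324 <= 325 < 361 = 19^2.
Iterate m_{i+1} = d_i*a_i - m_i, d_{i+1} = (325 - m_{i+1}^2)/d_i, a_{i+1} = floor((a_0 + m_{i+1})/d_{i+1}):
  m_1 = 1*18 - 0 = 18, d_1 = (325 - 18^2)/1 = 1/1 = 1, a_1 = floor((18 + 18)/1) = 36.
  m_2 = 1*36 - 18 = 18, d_2 = (325 - 18^2)/1 = 1/1 = 1: (m_2, d_2) = (m_1, d_1) = (18, 1), so from here the quotient a_1 repeats; the period length is 1.
So sqrt(325) = [18; (36)] with period length k = 1.
k is odd, so (p_{k-1}, q_{k-1}) only solves x^2 - 325y^2 = -1 and the fundamental solution of x^2 - 325y^2 = 1 is (p_{2k-1}, q_{2k-1}) = (p_1, q_1); compute convergents through index 1, running through the period twice.
Convergents (p_i = a_i*p_{i-1} + p_{i-2}, q_i = a_i*q_{i-1} + q_{i-2} with p_{-2}=0, p_{-1}=1, q_{-2}=1, q_{-1}=0):
  i=0: a_0=18, p_0 = 18*1 + 0 = 18, q_0 = 18*0 + 1 = 1.
  i=1: a_1=36, p_1 = 36*18 + 1 = 649, q_1 = 36*1 + 0 = 36.
Indeed p_0^2 - 325*q_0^2 = 324 - 325 = -1, not +1.
Check: 649^2 - 325*36^2 = 421201 - 421200 = 1, so (x, y) = (649, 36) solves the equation, and by the theorem it is the least positive solution.

(x, y) = (649, 36)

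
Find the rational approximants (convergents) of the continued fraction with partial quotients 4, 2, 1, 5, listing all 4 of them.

Using the convergent recurrence p_i = a_i*p_{i-1} + p_{i-2}, q_i = a_i*q_{i-1} + q_{i-2} with p_{-2}=0, p_{-1}=1, q_{-2}=1, q_{-1}=0:
  i=0: a_0=4, p_0 = 4*1 + 0 = 4, q_0 = 4*0 + 1 = 1.
  i=1: a_1=2, p_1 = 2*4 + 1 = 9, q_1 = 2*1 + 0 = 2.
  i=2: a_2=1, p_2 = 1*9 + 4 = 13, q_2 = 1*2 + 1 = 3.
  i=3: a_3=5, p_3 = 5*13 + 9 = 74, q_3 = 5*3 + 2 = 17.

4/1, 9/2, 13/3, 74/17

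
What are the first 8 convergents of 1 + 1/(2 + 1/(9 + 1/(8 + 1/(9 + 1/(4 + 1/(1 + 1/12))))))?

1/1, 3/2, 28/19, 227/154, 2071/1405, 8511/5774, 10582/7179, 135495/91922

Using the convergent recurrence p_i = a_i*p_{i-1} + p_{i-2}, q_i = a_i*q_{i-1} + q_{i-2} with p_{-2}=0, p_{-1}=1, q_{-2}=1, q_{-1}=0:
  i=0: a_0=1, p_0 = 1*1 + 0 = 1, q_0 = 1*0 + 1 = 1.
  i=1: a_1=2, p_1 = 2*1 + 1 = 3, q_1 = 2*1 + 0 = 2.
  i=2: a_2=9, p_2 = 9*3 + 1 = 28, q_2 = 9*2 + 1 = 19.
  i=3: a_3=8, p_3 = 8*28 + 3 = 227, q_3 = 8*19 + 2 = 154.
  i=4: a_4=9, p_4 = 9*227 + 28 = 2071, q_4 = 9*154 + 19 = 1405.
  i=5: a_5=4, p_5 = 4*2071 + 227 = 8511, q_5 = 4*1405 + 154 = 5774.
  i=6: a_6=1, p_6 = 1*8511 + 2071 = 10582, q_6 = 1*5774 + 1405 = 7179.
  i=7: a_7=12, p_7 = 12*10582 + 8511 = 135495, q_7 = 12*7179 + 5774 = 91922.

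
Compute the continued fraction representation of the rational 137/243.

Run the Euclidean algorithm on 137 and 243; the successive quotients are the partial quotients a_0, a_1, ... (each step inverts the fractional part left over by the previous one):
  137 = 0*243 + 137, so a_0 = 0.
  243 = 1*137 + 106, so a_1 = 1.
  137 = 1*106 + 31, so a_2 = 1.
  106 = 3*31 + 13, so a_3 = 3.
  31 = 2*13 + 5, so a_4 = 2.
  13 = 2*5 + 3, so a_5 = 2.
  5 = 1*3 + 2, so a_6 = 1.
  3 = 1*2 + 1, so a_7 = 1.
  2 = 2*1 + 0, so a_8 = 2.
The remainder reaches 0 after 9 divisions, so the expansion has 9 partial quotients, read off in order.

[0; 1, 1, 3, 2, 2, 1, 1, 2]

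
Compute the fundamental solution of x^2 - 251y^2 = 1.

(x, y) = (3674890, 231957)

First expand sqrt(251) as a continued fraction. With x_i = (sqrt(251) + m_i)/d_i and (m_0, d_0) = (0, 1): a_0 = floor(sqrt(251)) = 15, since 15^2 = 225 <= 251 < 256 = 16^2.
Iterate m_{i+1} = d_i*a_i - m_i, d_{i+1} = (251 - m_{i+1}^2)/d_i, a_{i+1} = floor((a_0 + m_{i+1})/d_{i+1}):
  m_1 = 1*15 - 0 = 15, d_1 = (251 - 15^2)/1 = 26/1 = 26, a_1 = floor((15 + 15)/26) = 1.
  m_2 = 26*1 - 15 = 11, d_2 = (251 - 11^2)/26 = 130/26 = 5, a_2 = floor((15 + 11)/5) = 5.
  m_3 = 5*5 - 11 = 14, d_3 = (251 - 14^2)/5 = 55/5 = 11, a_3 = floor((15 + 14)/11) = 2.
  m_4 = 11*2 - 14 = 8, d_4 = (251 - 8^2)/11 = 187/11 = 17, a_4 = floor((15 + 8)/17) = 1.
  m_5 = 17*1 - 8 = 9, d_5 = (251 - 9^2)/17 = 170/17 = 10, a_5 = floor((15 + 9)/10) = 2.
  m_6 = 10*2 - 9 = 11, d_6 = (251 - 11^2)/10 = 130/10 = 13, a_6 = floor((15 + 11)/13) = 2.
  m_7 = 13*2 - 11 = 15, d_7 = (251 - 15^2)/13 = 26/13 = 2, a_7 = floor((15 + 15)/2) = 15.
  m_8 = 2*15 - 15 = 15, d_8 = (251 - 15^2)/2 = 26/2 = 13, a_8 = floor((15 + 15)/13) = 2.
  m_9 = 13*2 - 15 = 11, d_9 = (251 - 11^2)/13 = 130/13 = 10, a_9 = floor((15 + 11)/10) = 2.
  m_10 = 10*2 - 11 = 9, d_10 = (251 - 9^2)/10 = 170/10 = 17, a_10 = floor((15 + 9)/17) = 1.
  m_11 = 17*1 - 9 = 8, d_11 = (251 - 8^2)/17 = 187/17 = 11, a_11 = floor((15 + 8)/11) = 2.
  m_12 = 11*2 - 8 = 14, d_12 = (251 - 14^2)/11 = 55/11 = 5, a_12 = floor((15 + 14)/5) = 5.
  m_13 = 5*5 - 14 = 11, d_13 = (251 - 11^2)/5 = 130/5 = 26, a_13 = floor((15 + 11)/26) = 1.
  m_14 = 26*1 - 11 = 15, d_14 = (251 - 15^2)/26 = 26/26 = 1, a_14 = floor((15 + 15)/1) = 30.
  m_15 = 1*30 - 15 = 15, d_15 = (251 - 15^2)/1 = 26/1 = 26: (m_15, d_15) = (m_1, d_1) = (15, 26), so from here the quotients repeat a_1, ..., a_14; the period length is 14.
So sqrt(251) = [15; (1, 5, 2, 1, 2, 2, 15, 2, 2, 1, 2, 5, 1, 30)] with period length k = 14.
k is even, so the fundamental solution of x^2 - 251y^2 = 1 is (p_{k-1}, q_{k-1}) = (p_13, q_13); compute convergents through index 13.
Convergents (p_i = a_i*p_{i-1} + p_{i-2}, q_i = a_i*q_{i-1} + q_{i-2} with p_{-2}=0, p_{-1}=1, q_{-2}=1, q_{-1}=0):
  i=0: a_0=15, p_0 = 15*1 + 0 = 15, q_0 = 15*0 + 1 = 1.
  i=1: a_1=1, p_1 = 1*15 + 1 = 16, q_1 = 1*1 + 0 = 1.
  i=2: a_2=5, p_2 = 5*16 + 15 = 95, q_2 = 5*1 + 1 = 6.
  i=3: a_3=2, p_3 = 2*95 + 16 = 206, q_3 = 2*6 + 1 = 13.
  i=4: a_4=1, p_4 = 1*206 + 95 = 301, q_4 = 1*13 + 6 = 19.
  i=5: a_5=2, p_5 = 2*301 + 206 = 808, q_5 = 2*19 + 13 = 51.
  i=6: a_6=2, p_6 = 2*808 + 301 = 1917, q_6 = 2*51 + 19 = 121.
  i=7: a_7=15, p_7 = 15*1917 + 808 = 29563, q_7 = 15*121 + 51 = 1866.
  i=8: a_8=2, p_8 = 2*29563 + 1917 = 61043, q_8 = 2*1866 + 121 = 3853.
  i=9: a_9=2, p_9 = 2*61043 + 29563 = 151649, q_9 = 2*3853 + 1866 = 9572.
  i=10: a_10=1, p_10 = 1*151649 + 61043 = 212692, q_10 = 1*9572 + 3853 = 13425.
  i=11: a_11=2, p_11 = 2*212692 + 151649 = 577033, q_11 = 2*13425 + 9572 = 36422.
  i=12: a_12=5, p_12 = 5*577033 + 212692 = 3097857, q_12 = 5*36422 + 13425 = 195535.
  i=13: a_13=1, p_13 = 1*3097857 + 577033 = 3674890, q_13 = 1*195535 + 36422 = 231957.
Check: 3674890^2 - 251*231957^2 = 13504816512100 - 13504816512099 = 1, so (x, y) = (3674890, 231957) solves the equation, and by the theorem it is the least positive solution.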